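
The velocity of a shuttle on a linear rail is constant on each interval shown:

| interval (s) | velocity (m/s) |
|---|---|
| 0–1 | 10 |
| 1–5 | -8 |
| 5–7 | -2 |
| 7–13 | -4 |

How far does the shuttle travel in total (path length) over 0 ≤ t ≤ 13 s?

Total distance travelled is ∫|v| dt — sum the magnitudes of each area piece.
0–1 s: |10| × 1 = 10 m
1–5 s: |-8| × 4 = 32 m
5–7 s: |-2| × 2 = 4 m
7–13 s: |-4| × 6 = 24 m
Total distance = 70 m

70 m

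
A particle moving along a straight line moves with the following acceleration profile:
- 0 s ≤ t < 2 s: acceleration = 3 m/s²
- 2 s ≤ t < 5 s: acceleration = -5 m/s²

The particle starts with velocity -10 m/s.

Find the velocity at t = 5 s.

Δv equals the area under the a-t graph; then v = v₀ + Δv.
0–2 s: 3 × 2 = 6 m/s
2–5 s: -5 × 3 = -15 m/s
Δv = -9 m/s, so v(5) = -10 + (-9) = -19 m/s.

-19 m/s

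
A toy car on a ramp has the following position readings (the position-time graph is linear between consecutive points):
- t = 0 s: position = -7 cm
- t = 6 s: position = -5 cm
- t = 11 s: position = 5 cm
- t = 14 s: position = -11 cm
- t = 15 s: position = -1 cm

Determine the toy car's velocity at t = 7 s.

2 cm/s

Velocity is the slope of the x-t graph on 6–11 s: (5 − -5)/(11 − 6) = 2 cm/s.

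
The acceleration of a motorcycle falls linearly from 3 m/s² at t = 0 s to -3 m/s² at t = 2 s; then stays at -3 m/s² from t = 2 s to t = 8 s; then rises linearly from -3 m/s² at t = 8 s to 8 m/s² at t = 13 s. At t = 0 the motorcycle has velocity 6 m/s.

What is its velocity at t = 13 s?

Δv equals the area under the a-t graph; then v = v₀ + Δv.
0–2 s: ½(3 + -3)(2) = 0 m/s
2–8 s: -3 × 6 = -18 m/s
8–13 s: ½(-3 + 8)(5) = 12.5 m/s
Δv = -5.5 m/s, so v(13) = 6 + (-5.5) = 0.5 m/s.

0.5 m/s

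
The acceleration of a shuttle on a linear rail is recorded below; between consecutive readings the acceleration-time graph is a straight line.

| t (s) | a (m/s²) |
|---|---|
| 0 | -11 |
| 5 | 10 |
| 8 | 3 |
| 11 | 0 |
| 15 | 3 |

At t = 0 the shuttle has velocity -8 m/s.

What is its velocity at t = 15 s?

19.5 m/s

Δv equals the area under the a-t graph; then v = v₀ + Δv.
0–5 s: ½(-11 + 10)(5) = -2.5 m/s
5–8 s: ½(10 + 3)(3) = 19.5 m/s
8–11 s: ½(3 + 0)(3) = 4.5 m/s
11–15 s: ½(0 + 3)(4) = 6 m/s
Δv = 27.5 m/s, so v(15) = -8 + (27.5) = 19.5 m/s.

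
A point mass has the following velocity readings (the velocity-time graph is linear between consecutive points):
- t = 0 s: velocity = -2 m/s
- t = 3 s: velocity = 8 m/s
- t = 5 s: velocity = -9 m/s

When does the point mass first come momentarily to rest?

v changes sign on 0–3 s (from -2 to 8); the graph is linear there, so v = 0 at t = 0 + (2)·(3 − 0)/(8 − -2) = 0.6 s.

t = 0.6 s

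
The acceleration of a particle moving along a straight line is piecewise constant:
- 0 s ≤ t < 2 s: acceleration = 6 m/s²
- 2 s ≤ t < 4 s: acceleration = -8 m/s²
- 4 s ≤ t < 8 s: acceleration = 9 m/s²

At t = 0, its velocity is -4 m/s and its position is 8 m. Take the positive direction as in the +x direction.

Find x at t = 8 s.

On each constant-a segment, Δv = aΔt and Δx = v₀Δt + ½aΔt²; chain segment to segment.
0–2 s: v starts -4 m/s; Δx = -4·2 + ½·6·2² = 4 m; v ends 8 m/s.
2–4 s: v starts 8 m/s; Δx = 8·2 + ½·-8·2² = 0 m; v ends -8 m/s.
4–8 s: v starts -8 m/s; Δx = -8·4 + ½·9·4² = 40 m; v ends 28 m/s.
x(8) = 8 + Σ Δx = 52 m.

52 m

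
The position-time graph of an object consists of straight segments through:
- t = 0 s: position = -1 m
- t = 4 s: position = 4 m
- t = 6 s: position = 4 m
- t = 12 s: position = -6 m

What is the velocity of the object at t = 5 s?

0 m/s

Velocity is the slope of the x-t graph on 4–6 s: (4 − 4)/(6 − 4) = 0 m/s.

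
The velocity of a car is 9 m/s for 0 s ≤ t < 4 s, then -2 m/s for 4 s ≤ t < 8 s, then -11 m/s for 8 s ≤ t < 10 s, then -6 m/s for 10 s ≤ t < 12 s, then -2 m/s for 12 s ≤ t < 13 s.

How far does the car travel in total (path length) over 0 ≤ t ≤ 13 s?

Distance (not displacement) is the total path length: add the absolute areas under v-t.
0–4 s: |9| × 4 = 36 m
4–8 s: |-2| × 4 = 8 m
8–10 s: |-11| × 2 = 22 m
10–12 s: |-6| × 2 = 12 m
12–13 s: |-2| × 1 = 2 m
Total distance = 80 m

80 m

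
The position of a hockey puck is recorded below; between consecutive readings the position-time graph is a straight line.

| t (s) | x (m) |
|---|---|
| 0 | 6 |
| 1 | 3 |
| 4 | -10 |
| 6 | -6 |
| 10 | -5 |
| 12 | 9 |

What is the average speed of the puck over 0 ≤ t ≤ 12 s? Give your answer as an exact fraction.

Average speed = (total path length)/(elapsed time); on a piecewise-linear x-t graph the path length is Σ|Δx|.
0–1 s: |Δx| = |3 − 6| = 3 m
1–4 s: |Δx| = |-10 − 3| = 13 m
4–6 s: |Δx| = |-6 − -10| = 4 m
6–10 s: |Δx| = |-5 − -6| = 1 m
10–12 s: |Δx| = |9 − -5| = 14 m
Total path = 35 m; average speed = 35/12 = 35/12 m/s.

35/12 m/s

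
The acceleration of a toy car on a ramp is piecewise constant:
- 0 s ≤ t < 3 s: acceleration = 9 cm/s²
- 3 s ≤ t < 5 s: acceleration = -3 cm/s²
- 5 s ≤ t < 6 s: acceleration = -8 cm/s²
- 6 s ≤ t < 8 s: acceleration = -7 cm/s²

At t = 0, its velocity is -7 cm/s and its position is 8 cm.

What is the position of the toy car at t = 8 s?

69.5 cm

On each constant-a segment, Δv = aΔt and Δx = v₀Δt + ½aΔt²; chain segment to segment.
0–3 s: v starts -7 cm/s; Δx = -7·3 + ½·9·3² = 19.5 cm; v ends 20 cm/s.
3–5 s: v starts 20 cm/s; Δx = 20·2 + ½·-3·2² = 34 cm; v ends 14 cm/s.
5–6 s: v starts 14 cm/s; Δx = 14·1 + ½·-8·1² = 10 cm; v ends 6 cm/s.
6–8 s: v starts 6 cm/s; Δx = 6·2 + ½·-7·2² = -2 cm; v ends -8 cm/s.
x(8) = 8 + Σ Δx = 69.5 cm.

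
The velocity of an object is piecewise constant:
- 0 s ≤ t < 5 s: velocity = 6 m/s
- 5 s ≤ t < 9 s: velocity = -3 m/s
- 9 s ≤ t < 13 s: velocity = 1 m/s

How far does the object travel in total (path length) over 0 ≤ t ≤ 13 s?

Total distance travelled is ∫|v| dt — sum the magnitudes of each area piece.
0–5 s: |6| × 5 = 30 m
5–9 s: |-3| × 4 = 12 m
9–13 s: |1| × 4 = 4 m
Total distance = 46 m

46 m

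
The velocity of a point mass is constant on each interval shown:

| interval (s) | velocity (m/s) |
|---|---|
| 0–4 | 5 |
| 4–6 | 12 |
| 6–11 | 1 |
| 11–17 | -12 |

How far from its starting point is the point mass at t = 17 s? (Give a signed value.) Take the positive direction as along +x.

Displacement is the signed area under the v-t curve.
0–4 s: 5 × 4 = 20 m
4–6 s: 12 × 2 = 24 m
6–11 s: 1 × 5 = 5 m
11–17 s: -12 × 6 = -72 m
Net displacement = -23 m

-23 m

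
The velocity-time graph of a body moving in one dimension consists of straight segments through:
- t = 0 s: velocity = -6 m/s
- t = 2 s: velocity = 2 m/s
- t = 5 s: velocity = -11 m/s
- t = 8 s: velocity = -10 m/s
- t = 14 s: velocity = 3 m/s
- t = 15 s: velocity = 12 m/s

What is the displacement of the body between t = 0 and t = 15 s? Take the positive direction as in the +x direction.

Displacement is the signed area under the v-t curve.
0–2 s: ½(-6 + 2)(2) = -4 m
2–5 s: ½(2 + -11)(3) = -13.5 m
5–8 s: ½(-11 + -10)(3) = -31.5 m
8–14 s: ½(-10 + 3)(6) = -21 m
14–15 s: ½(3 + 12)(1) = 7.5 m
Net displacement = -62.5 m

-62.5 m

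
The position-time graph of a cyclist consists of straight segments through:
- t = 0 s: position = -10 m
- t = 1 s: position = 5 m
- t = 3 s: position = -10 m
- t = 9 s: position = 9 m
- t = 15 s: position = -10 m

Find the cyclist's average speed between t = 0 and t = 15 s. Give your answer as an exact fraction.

Average speed = (total path length)/(elapsed time); on a piecewise-linear x-t graph the path length is Σ|Δx|.
0–1 s: |Δx| = |5 − -10| = 15 m
1–3 s: |Δx| = |-10 − 5| = 15 m
3–9 s: |Δx| = |9 − -10| = 19 m
9–15 s: |Δx| = |-10 − 9| = 19 m
Total path = 68 m; average speed = 68/15 = 68/15 m/s.

68/15 m/s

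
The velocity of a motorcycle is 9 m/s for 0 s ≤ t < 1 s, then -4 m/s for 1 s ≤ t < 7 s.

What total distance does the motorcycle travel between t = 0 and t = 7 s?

33 m

Total distance travelled is ∫|v| dt — sum the magnitudes of each area piece.
0–1 s: |9| × 1 = 9 m
1–7 s: |-4| × 6 = 24 m
Total distance = 33 m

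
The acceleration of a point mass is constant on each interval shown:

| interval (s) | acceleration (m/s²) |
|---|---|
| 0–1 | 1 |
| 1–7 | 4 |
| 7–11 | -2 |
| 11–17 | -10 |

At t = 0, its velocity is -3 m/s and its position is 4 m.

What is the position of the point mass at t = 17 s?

On each constant-a segment, Δv = aΔt and Δx = v₀Δt + ½aΔt²; chain segment to segment.
0–1 s: v starts -3 m/s; Δx = -3·1 + ½·1·1² = -2.5 m; v ends -2 m/s.
1–7 s: v starts -2 m/s; Δx = -2·6 + ½·4·6² = 60 m; v ends 22 m/s.
7–11 s: v starts 22 m/s; Δx = 22·4 + ½·-2·4² = 72 m; v ends 14 m/s.
11–17 s: v starts 14 m/s; Δx = 14·6 + ½·-10·6² = -96 m; v ends -46 m/s.
x(17) = 4 + Σ Δx = 37.5 m.

37.5 m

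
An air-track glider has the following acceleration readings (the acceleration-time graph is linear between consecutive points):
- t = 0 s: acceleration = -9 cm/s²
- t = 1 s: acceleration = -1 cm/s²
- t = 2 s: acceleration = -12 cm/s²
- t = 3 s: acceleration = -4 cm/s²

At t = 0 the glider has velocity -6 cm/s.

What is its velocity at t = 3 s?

Δv equals the area under the a-t graph; then v = v₀ + Δv.
0–1 s: ½(-9 + -1)(1) = -5 cm/s
1–2 s: ½(-1 + -12)(1) = -6.5 cm/s
2–3 s: ½(-12 + -4)(1) = -8 cm/s
Δv = -19.5 cm/s, so v(3) = -6 + (-19.5) = -25.5 cm/s.

-25.5 cm/s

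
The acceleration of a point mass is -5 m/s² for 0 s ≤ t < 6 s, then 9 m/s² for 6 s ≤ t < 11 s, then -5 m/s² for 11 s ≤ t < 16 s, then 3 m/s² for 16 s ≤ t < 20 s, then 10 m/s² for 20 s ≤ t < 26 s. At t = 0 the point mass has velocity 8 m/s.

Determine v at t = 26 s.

Δv equals the area under the a-t graph; then v = v₀ + Δv.
0–6 s: -5 × 6 = -30 m/s
6–11 s: 9 × 5 = 45 m/s
11–16 s: -5 × 5 = -25 m/s
16–20 s: 3 × 4 = 12 m/s
20–26 s: 10 × 6 = 60 m/s
Δv = 62 m/s, so v(26) = 8 + (62) = 70 m/s.

70 m/s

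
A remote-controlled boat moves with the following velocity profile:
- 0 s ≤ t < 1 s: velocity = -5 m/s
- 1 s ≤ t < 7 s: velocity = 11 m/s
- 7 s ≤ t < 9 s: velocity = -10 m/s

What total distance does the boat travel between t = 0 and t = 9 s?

Distance (not displacement) is the total path length: add the absolute areas under v-t.
0–1 s: |-5| × 1 = 5 m
1–7 s: |11| × 6 = 66 m
7–9 s: |-10| × 2 = 20 m
Total distance = 91 m

91 m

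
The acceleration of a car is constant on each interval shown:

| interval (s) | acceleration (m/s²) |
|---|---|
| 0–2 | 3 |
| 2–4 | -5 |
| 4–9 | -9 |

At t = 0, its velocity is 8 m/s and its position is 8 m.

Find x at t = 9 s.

-44.5 m

On each constant-a segment, Δv = aΔt and Δx = v₀Δt + ½aΔt²; chain segment to segment.
0–2 s: v starts 8 m/s; Δx = 8·2 + ½·3·2² = 22 m; v ends 14 m/s.
2–4 s: v starts 14 m/s; Δx = 14·2 + ½·-5·2² = 18 m; v ends 4 m/s.
4–9 s: v starts 4 m/s; Δx = 4·5 + ½·-9·5² = -92.5 m; v ends -41 m/s.
x(9) = 8 + Σ Δx = -44.5 m.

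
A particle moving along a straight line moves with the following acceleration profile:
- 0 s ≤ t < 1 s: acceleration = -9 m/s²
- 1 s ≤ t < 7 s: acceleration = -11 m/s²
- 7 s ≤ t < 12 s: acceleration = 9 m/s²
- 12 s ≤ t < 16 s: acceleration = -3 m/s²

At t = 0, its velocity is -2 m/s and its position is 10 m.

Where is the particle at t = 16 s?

On each constant-a segment, Δv = aΔt and Δx = v₀Δt + ½aΔt²; chain segment to segment.
0–1 s: v starts -2 m/s; Δx = -2·1 + ½·-9·1² = -6.5 m; v ends -11 m/s.
1–7 s: v starts -11 m/s; Δx = -11·6 + ½·-11·6² = -264 m; v ends -77 m/s.
7–12 s: v starts -77 m/s; Δx = -77·5 + ½·9·5² = -272.5 m; v ends -32 m/s.
12–16 s: v starts -32 m/s; Δx = -32·4 + ½·-3·4² = -152 m; v ends -44 m/s.
x(16) = 10 + Σ Δx = -685 m.

-685 m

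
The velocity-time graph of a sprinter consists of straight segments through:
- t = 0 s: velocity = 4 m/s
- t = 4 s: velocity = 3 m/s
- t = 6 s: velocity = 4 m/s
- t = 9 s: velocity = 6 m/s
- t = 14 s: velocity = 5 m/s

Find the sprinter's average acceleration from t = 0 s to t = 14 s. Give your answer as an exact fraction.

Average acceleration = Δv/Δt = (5 − 4)/(14 − 0) = 1/14 m/s².

1/14 m/s²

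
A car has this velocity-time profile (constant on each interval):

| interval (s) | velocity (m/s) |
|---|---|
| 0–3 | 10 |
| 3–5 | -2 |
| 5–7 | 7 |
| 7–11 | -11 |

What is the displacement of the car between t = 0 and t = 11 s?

-4 m

Net displacement equals the area under the velocity-time graph (areas below the axis count negative).
0–3 s: 10 × 3 = 30 m
3–5 s: -2 × 2 = -4 m
5–7 s: 7 × 2 = 14 m
7–11 s: -11 × 4 = -44 m
Net displacement = -4 m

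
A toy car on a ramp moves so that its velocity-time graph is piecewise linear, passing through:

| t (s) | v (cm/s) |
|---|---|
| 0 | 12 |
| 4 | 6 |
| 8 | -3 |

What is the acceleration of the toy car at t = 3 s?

-1.5 cm/s²

Acceleration is the slope of the v-t graph on 0–4 s: (6 − 12)/(4 − 0) = -1.5 cm/s².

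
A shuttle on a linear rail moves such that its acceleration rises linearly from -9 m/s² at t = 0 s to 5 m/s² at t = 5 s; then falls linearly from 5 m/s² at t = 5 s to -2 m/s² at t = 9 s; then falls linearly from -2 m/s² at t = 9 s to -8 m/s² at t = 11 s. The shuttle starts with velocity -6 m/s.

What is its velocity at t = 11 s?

Δv equals the area under the a-t graph; then v = v₀ + Δv.
0–5 s: ½(-9 + 5)(5) = -10 m/s
5–9 s: ½(5 + -2)(4) = 6 m/s
9–11 s: ½(-2 + -8)(2) = -10 m/s
Δv = -14 m/s, so v(11) = -6 + (-14) = -20 m/s.

-20 m/s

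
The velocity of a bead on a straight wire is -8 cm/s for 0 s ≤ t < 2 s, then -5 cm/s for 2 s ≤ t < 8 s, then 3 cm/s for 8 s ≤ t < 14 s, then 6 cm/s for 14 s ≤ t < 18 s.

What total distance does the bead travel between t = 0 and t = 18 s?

Distance (not displacement) is the total path length: add the absolute areas under v-t.
0–2 s: |-8| × 2 = 16 cm
2–8 s: |-5| × 6 = 30 cm
8–14 s: |3| × 6 = 18 cm
14–18 s: |6| × 4 = 24 cm
Total distance = 88 cm

88 cm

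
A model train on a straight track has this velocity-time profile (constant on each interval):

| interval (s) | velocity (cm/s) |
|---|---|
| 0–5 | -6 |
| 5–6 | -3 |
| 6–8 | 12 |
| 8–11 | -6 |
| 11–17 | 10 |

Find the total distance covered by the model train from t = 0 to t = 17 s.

135 cm

Distance (not displacement) is the total path length: add the absolute areas under v-t.
0–5 s: |-6| × 5 = 30 cm
5–6 s: |-3| × 1 = 3 cm
6–8 s: |12| × 2 = 24 cm
8–11 s: |-6| × 3 = 18 cm
11–17 s: |10| × 6 = 60 cm
Total distance = 135 cm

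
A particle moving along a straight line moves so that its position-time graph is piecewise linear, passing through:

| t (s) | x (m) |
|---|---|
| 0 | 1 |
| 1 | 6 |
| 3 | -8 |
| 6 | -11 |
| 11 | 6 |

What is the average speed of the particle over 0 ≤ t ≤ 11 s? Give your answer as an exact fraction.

Average speed = (total path length)/(elapsed time); on a piecewise-linear x-t graph the path length is Σ|Δx|.
0–1 s: |Δx| = |6 − 1| = 5 m
1–3 s: |Δx| = |-8 − 6| = 14 m
3–6 s: |Δx| = |-11 − -8| = 3 m
6–11 s: |Δx| = |6 − -11| = 17 m
Total path = 39 m; average speed = 39/11 = 39/11 m/s.

39/11 m/s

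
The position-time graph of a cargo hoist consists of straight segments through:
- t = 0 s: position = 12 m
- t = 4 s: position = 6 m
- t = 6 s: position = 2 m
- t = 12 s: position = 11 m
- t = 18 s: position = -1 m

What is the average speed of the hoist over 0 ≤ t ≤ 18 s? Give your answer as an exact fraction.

31/18 m/s

Average speed = (total path length)/(elapsed time); on a piecewise-linear x-t graph the path length is Σ|Δx|.
0–4 s: |Δx| = |6 − 12| = 6 m
4–6 s: |Δx| = |2 − 6| = 4 m
6–12 s: |Δx| = |11 − 2| = 9 m
12–18 s: |Δx| = |-1 − 11| = 12 m
Total path = 31 m; average speed = 31/18 = 31/18 m/s.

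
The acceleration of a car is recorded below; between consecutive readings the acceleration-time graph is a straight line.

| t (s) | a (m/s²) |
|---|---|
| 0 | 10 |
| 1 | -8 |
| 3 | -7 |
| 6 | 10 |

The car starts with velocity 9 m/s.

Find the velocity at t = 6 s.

Δv equals the area under the a-t graph; then v = v₀ + Δv.
0–1 s: ½(10 + -8)(1) = 1 m/s
1–3 s: ½(-8 + -7)(2) = -15 m/s
3–6 s: ½(-7 + 10)(3) = 4.5 m/s
Δv = -9.5 m/s, so v(6) = 9 + (-9.5) = -0.5 m/s.

-0.5 m/s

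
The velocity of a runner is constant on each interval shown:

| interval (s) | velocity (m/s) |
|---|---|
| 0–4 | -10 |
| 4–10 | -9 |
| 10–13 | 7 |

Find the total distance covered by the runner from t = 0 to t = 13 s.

115 m

Total distance travelled is ∫|v| dt — sum the magnitudes of each area piece.
0–4 s: |-10| × 4 = 40 m
4–10 s: |-9| × 6 = 54 m
10–13 s: |7| × 3 = 21 m
Total distance = 115 m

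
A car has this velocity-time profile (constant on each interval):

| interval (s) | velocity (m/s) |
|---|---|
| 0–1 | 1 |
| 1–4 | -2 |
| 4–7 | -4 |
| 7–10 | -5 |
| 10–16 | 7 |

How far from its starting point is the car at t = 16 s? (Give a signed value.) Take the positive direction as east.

Net displacement equals the area under the velocity-time graph (areas below the axis count negative).
0–1 s: 1 × 1 = 1 m
1–4 s: -2 × 3 = -6 m
4–7 s: -4 × 3 = -12 m
7–10 s: -5 × 3 = -15 m
10–16 s: 7 × 6 = 42 m
Net displacement = 10 m

10 m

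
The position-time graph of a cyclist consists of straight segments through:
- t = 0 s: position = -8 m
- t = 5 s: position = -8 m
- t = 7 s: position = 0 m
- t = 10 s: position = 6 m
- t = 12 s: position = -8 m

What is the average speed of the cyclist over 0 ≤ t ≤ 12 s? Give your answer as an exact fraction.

Average speed = (total path length)/(elapsed time); on a piecewise-linear x-t graph the path length is Σ|Δx|.
0–5 s: |Δx| = |-8 − -8| = 0 m
5–7 s: |Δx| = |0 − -8| = 8 m
7–10 s: |Δx| = |6 − 0| = 6 m
10–12 s: |Δx| = |-8 − 6| = 14 m
Total path = 28 m; average speed = 28/12 = 7/3 m/s.

7/3 m/s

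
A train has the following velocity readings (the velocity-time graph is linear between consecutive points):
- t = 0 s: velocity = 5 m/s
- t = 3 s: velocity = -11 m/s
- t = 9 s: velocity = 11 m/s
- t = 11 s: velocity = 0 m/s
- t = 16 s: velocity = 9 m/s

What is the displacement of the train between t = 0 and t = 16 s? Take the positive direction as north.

Net displacement equals the area under the velocity-time graph (areas below the axis count negative).
0–3 s: ½(5 + -11)(3) = -9 m
3–9 s: ½(-11 + 11)(6) = 0 m
9–11 s: ½(11 + 0)(2) = 11 m
11–16 s: ½(0 + 9)(5) = 22.5 m
Net displacement = 24.5 m

24.5 m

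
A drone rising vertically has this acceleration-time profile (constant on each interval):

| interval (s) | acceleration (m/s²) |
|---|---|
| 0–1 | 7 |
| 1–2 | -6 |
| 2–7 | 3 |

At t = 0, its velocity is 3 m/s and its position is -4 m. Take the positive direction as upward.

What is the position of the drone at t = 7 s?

On each constant-a segment, Δv = aΔt and Δx = v₀Δt + ½aΔt²; chain segment to segment.
0–1 s: v starts 3 m/s; Δx = 3·1 + ½·7·1² = 6.5 m; v ends 10 m/s.
1–2 s: v starts 10 m/s; Δx = 10·1 + ½·-6·1² = 7 m; v ends 4 m/s.
2–7 s: v starts 4 m/s; Δx = 4·5 + ½·3·5² = 57.5 m; v ends 19 m/s.
x(7) = -4 + Σ Δx = 67 m.

67 m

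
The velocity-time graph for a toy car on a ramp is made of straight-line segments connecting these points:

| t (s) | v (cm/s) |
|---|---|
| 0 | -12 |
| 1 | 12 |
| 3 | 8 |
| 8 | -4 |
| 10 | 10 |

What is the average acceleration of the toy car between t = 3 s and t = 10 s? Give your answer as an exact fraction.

2/7 cm/s²

Average acceleration = Δv/Δt = (10 − 8)/(10 − 3) = 2/7 cm/s².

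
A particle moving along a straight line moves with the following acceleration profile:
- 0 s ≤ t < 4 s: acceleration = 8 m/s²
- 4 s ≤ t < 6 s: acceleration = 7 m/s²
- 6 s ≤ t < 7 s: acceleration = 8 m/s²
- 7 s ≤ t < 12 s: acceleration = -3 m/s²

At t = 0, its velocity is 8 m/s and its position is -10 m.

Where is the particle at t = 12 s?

On each constant-a segment, Δv = aΔt and Δx = v₀Δt + ½aΔt²; chain segment to segment.
0–4 s: v starts 8 m/s; Δx = 8·4 + ½·8·4² = 96 m; v ends 40 m/s.
4–6 s: v starts 40 m/s; Δx = 40·2 + ½·7·2² = 94 m; v ends 54 m/s.
6–7 s: v starts 54 m/s; Δx = 54·1 + ½·8·1² = 58 m; v ends 62 m/s.
7–12 s: v starts 62 m/s; Δx = 62·5 + ½·-3·5² = 272.5 m; v ends 47 m/s.
x(12) = -10 + Σ Δx = 510.5 m.

510.5 m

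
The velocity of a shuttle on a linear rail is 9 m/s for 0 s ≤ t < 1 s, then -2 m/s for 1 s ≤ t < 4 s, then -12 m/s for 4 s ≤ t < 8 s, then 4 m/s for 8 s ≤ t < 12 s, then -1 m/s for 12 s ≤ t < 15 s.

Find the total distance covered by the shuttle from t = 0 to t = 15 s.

82 m

Distance (not displacement) is the total path length: add the absolute areas under v-t.
0–1 s: |9| × 1 = 9 m
1–4 s: |-2| × 3 = 6 m
4–8 s: |-12| × 4 = 48 m
8–12 s: |4| × 4 = 16 m
12–15 s: |-1| × 3 = 3 m
Total distance = 82 m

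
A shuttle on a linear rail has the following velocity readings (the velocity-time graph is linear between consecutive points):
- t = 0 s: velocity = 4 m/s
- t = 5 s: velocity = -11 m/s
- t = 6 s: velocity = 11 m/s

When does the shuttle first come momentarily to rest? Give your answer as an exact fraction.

v changes sign on 0–5 s (from 4 to -11); the graph is linear there, so v = 0 at t = 0 + (-4)·(5 − 0)/(-11 − 4) = 4/3 s.

t = 4/3 s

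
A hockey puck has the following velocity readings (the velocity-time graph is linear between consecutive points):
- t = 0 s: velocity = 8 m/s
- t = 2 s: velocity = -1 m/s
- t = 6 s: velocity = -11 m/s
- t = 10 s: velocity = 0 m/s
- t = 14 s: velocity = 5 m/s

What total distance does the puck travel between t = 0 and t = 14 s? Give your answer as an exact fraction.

Total distance travelled is ∫|v| dt — sum the magnitudes of each area piece.
0–2 s: v = 0 at t = 16/9 s; triangle areas 64/9 + 1/9 = 65/9 m
2–6 s: |½(-1 + -11)(4)| = 24 m
6–10 s: |½(-11 + 0)(4)| = 22 m
10–14 s: |½(0 + 5)(4)| = 10 m
Total distance = 569/9 m

569/9 m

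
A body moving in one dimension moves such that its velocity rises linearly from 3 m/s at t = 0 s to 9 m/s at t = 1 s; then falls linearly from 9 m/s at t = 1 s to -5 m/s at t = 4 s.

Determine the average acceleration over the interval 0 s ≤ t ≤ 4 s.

Average acceleration = Δv/Δt = (-5 − 3)/(4 − 0) = -2 m/s².

-2 m/s²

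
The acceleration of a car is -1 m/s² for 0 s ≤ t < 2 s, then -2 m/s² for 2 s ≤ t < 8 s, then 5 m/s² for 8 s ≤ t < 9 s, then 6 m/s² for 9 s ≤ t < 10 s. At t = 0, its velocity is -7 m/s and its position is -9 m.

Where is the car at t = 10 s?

On each constant-a segment, Δv = aΔt and Δx = v₀Δt + ½aΔt²; chain segment to segment.
0–2 s: v starts -7 m/s; Δx = -7·2 + ½·-1·2² = -16 m; v ends -9 m/s.
2–8 s: v starts -9 m/s; Δx = -9·6 + ½·-2·6² = -90 m; v ends -21 m/s.
8–9 s: v starts -21 m/s; Δx = -21·1 + ½·5·1² = -18.5 m; v ends -16 m/s.
9–10 s: v starts -16 m/s; Δx = -16·1 + ½·6·1² = -13 m; v ends -10 m/s.
x(10) = -9 + Σ Δx = -146.5 m.

-146.5 m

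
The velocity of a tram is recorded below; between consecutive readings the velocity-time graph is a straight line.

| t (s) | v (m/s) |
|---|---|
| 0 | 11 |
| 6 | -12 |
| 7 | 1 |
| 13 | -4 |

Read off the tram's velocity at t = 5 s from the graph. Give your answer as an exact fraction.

-49/6 m/s

On 0–6 s the graph is linear from 11 to -12 m/s: v(5) = 11 + (-12 − 11)·(5 − 0)/(6 − 0) = -49/6 m/s.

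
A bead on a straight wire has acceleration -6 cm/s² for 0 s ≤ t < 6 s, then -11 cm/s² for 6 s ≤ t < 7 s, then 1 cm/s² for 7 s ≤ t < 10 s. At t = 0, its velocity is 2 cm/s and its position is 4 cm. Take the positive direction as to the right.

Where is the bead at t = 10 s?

-262 cm

On each constant-a segment, Δv = aΔt and Δx = v₀Δt + ½aΔt²; chain segment to segment.
0–6 s: v starts 2 cm/s; Δx = 2·6 + ½·-6·6² = -96 cm; v ends -34 cm/s.
6–7 s: v starts -34 cm/s; Δx = -34·1 + ½·-11·1² = -39.5 cm; v ends -45 cm/s.
7–10 s: v starts -45 cm/s; Δx = -45·3 + ½·1·3² = -130.5 cm; v ends -42 cm/s.
x(10) = 4 + Σ Δx = -262 cm.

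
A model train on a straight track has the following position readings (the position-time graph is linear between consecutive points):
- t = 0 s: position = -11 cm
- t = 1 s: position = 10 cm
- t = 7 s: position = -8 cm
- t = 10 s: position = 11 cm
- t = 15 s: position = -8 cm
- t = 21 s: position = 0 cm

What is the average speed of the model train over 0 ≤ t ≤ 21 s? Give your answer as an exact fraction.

85/21 cm/s

Average speed = (total path length)/(elapsed time); on a piecewise-linear x-t graph the path length is Σ|Δx|.
0–1 s: |Δx| = |10 − -11| = 21 cm
1–7 s: |Δx| = |-8 − 10| = 18 cm
7–10 s: |Δx| = |11 − -8| = 19 cm
10–15 s: |Δx| = |-8 − 11| = 19 cm
15–21 s: |Δx| = |0 − -8| = 8 cm
Total path = 85 cm; average speed = 85/21 = 85/21 cm/s.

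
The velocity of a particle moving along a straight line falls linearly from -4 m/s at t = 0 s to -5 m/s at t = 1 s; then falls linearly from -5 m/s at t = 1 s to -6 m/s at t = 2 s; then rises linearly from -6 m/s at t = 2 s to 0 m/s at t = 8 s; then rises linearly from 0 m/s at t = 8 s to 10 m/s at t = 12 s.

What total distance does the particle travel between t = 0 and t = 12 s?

Total distance travelled is ∫|v| dt — sum the magnitudes of each area piece.
0–1 s: |½(-4 + -5)(1)| = 4.5 m
1–2 s: |½(-5 + -6)(1)| = 5.5 m
2–8 s: |½(-6 + 0)(6)| = 18 m
8–12 s: |½(0 + 10)(4)| = 20 m
Total distance = 48 m

48 m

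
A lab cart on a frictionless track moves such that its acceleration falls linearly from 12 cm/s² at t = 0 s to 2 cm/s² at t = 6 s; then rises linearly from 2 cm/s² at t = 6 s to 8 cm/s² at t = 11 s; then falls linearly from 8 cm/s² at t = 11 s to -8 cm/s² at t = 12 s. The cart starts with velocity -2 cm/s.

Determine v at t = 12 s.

65 cm/s

Δv equals the area under the a-t graph; then v = v₀ + Δv.
0–6 s: ½(12 + 2)(6) = 42 cm/s
6–11 s: ½(2 + 8)(5) = 25 cm/s
11–12 s: ½(8 + -8)(1) = 0 cm/s
Δv = 67 cm/s, so v(12) = -2 + (67) = 65 cm/s.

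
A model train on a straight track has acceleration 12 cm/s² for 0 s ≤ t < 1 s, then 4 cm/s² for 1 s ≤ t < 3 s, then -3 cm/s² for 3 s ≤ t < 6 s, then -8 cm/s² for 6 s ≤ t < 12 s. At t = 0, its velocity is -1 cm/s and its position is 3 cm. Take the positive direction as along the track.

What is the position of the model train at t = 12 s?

-2.5 cm

On each constant-a segment, Δv = aΔt and Δx = v₀Δt + ½aΔt²; chain segment to segment.
0–1 s: v starts -1 cm/s; Δx = -1·1 + ½·12·1² = 5 cm; v ends 11 cm/s.
1–3 s: v starts 11 cm/s; Δx = 11·2 + ½·4·2² = 30 cm; v ends 19 cm/s.
3–6 s: v starts 19 cm/s; Δx = 19·3 + ½·-3·3² = 43.5 cm; v ends 10 cm/s.
6–12 s: v starts 10 cm/s; Δx = 10·6 + ½·-8·6² = -84 cm; v ends -38 cm/s.
x(12) = 3 + Σ Δx = -2.5 cm.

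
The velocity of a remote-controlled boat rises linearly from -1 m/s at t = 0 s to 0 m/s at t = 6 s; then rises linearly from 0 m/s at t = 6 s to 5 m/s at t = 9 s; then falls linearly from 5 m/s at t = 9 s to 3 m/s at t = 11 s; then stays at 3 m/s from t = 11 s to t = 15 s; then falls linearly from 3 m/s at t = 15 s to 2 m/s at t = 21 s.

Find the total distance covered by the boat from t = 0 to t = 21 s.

Total distance travelled is ∫|v| dt — sum the magnitudes of each area piece.
0–6 s: |½(-1 + 0)(6)| = 3 m
6–9 s: |½(0 + 5)(3)| = 7.5 m
9–11 s: |½(5 + 3)(2)| = 8 m
11–15 s: |3| × 4 = 12 m
15–21 s: |½(3 + 2)(6)| = 15 m
Total distance = 45.5 m

45.5 m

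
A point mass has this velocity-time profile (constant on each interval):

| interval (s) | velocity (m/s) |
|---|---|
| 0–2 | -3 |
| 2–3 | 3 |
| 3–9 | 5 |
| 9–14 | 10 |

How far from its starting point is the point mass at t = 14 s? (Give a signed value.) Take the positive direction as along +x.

77 m

Net displacement equals the area under the velocity-time graph (areas below the axis count negative).
0–2 s: -3 × 2 = -6 m
2–3 s: 3 × 1 = 3 m
3–9 s: 5 × 6 = 30 m
9–14 s: 10 × 5 = 50 m
Net displacement = 77 m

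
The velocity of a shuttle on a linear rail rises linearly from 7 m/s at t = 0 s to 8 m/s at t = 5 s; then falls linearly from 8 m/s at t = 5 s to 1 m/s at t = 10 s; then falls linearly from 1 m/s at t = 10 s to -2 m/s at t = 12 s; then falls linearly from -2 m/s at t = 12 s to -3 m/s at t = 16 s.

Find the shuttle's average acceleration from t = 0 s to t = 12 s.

Average acceleration = Δv/Δt = (-2 − 7)/(12 − 0) = -0.75 m/s².

-0.75 m/s²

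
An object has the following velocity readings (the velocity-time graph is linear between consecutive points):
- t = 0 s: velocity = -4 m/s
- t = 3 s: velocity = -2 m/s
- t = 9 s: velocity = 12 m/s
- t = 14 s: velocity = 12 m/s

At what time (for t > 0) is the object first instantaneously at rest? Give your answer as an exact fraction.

v changes sign on 3–9 s (from -2 to 12); the graph is linear there, so v = 0 at t = 3 + (2)·(9 − 3)/(12 − -2) = 27/7 s.

t = 27/7 s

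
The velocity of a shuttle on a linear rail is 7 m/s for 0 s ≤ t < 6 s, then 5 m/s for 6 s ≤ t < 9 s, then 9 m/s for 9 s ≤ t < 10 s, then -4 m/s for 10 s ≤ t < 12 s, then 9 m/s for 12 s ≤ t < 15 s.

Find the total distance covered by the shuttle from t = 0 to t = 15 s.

101 m

Distance (not displacement) is the total path length: add the absolute areas under v-t.
0–6 s: |7| × 6 = 42 m
6–9 s: |5| × 3 = 15 m
9–10 s: |9| × 1 = 9 m
10–12 s: |-4| × 2 = 8 m
12–15 s: |9| × 3 = 27 m
Total distance = 101 m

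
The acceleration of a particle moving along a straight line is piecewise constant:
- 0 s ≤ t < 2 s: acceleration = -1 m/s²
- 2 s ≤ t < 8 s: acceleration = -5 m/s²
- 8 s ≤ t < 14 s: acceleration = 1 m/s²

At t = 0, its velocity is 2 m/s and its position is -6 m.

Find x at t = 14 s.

-256 m

On each constant-a segment, Δv = aΔt and Δx = v₀Δt + ½aΔt²; chain segment to segment.
0–2 s: v starts 2 m/s; Δx = 2·2 + ½·-1·2² = 2 m; v ends 0 m/s.
2–8 s: v starts 0 m/s; Δx = 0·6 + ½·-5·6² = -90 m; v ends -30 m/s.
8–14 s: v starts -30 m/s; Δx = -30·6 + ½·1·6² = -162 m; v ends -24 m/s.
x(14) = -6 + Σ Δx = -256 m.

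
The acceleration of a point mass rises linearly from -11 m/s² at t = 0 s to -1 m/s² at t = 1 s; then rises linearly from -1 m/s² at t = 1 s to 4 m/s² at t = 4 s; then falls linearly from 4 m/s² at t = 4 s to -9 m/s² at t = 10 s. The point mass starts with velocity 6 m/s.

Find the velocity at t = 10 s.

Δv equals the area under the a-t graph; then v = v₀ + Δv.
0–1 s: ½(-11 + -1)(1) = -6 m/s
1–4 s: ½(-1 + 4)(3) = 4.5 m/s
4–10 s: ½(4 + -9)(6) = -15 m/s
Δv = -16.5 m/s, so v(10) = 6 + (-16.5) = -10.5 m/s.

-10.5 m/s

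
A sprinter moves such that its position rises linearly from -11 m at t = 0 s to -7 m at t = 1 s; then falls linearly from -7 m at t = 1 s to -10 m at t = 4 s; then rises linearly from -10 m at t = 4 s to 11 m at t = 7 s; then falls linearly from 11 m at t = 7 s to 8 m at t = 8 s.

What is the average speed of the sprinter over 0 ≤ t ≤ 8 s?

Average speed = (total path length)/(elapsed time); on a piecewise-linear x-t graph the path length is Σ|Δx|.
0–1 s: |Δx| = |-7 − -11| = 4 m
1–4 s: |Δx| = |-10 − -7| = 3 m
4–7 s: |Δx| = |11 − -10| = 21 m
7–8 s: |Δx| = |8 − 11| = 3 m
Total path = 31 m; average speed = 31/8 = 3.875 m/s.

3.875 m/s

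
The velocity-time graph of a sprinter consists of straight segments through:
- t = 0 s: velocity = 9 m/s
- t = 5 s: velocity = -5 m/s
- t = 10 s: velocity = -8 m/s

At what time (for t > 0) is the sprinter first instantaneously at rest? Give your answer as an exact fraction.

v changes sign on 0–5 s (from 9 to -5); the graph is linear there, so v = 0 at t = 0 + (-9)·(5 − 0)/(-5 − 9) = 45/14 s.

t = 45/14 s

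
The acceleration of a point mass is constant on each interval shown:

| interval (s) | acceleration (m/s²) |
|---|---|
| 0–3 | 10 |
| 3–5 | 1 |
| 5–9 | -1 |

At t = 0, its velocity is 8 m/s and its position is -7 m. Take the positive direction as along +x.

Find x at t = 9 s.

292 m

On each constant-a segment, Δv = aΔt and Δx = v₀Δt + ½aΔt²; chain segment to segment.
0–3 s: v starts 8 m/s; Δx = 8·3 + ½·10·3² = 69 m; v ends 38 m/s.
3–5 s: v starts 38 m/s; Δx = 38·2 + ½·1·2² = 78 m; v ends 40 m/s.
5–9 s: v starts 40 m/s; Δx = 40·4 + ½·-1·4² = 152 m; v ends 36 m/s.
x(9) = -7 + Σ Δx = 292 m.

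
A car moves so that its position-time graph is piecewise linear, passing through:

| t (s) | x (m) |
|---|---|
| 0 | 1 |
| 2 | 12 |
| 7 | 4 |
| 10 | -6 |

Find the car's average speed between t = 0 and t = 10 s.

Average speed = (total path length)/(elapsed time); on a piecewise-linear x-t graph the path length is Σ|Δx|.
0–2 s: |Δx| = |12 − 1| = 11 m
2–7 s: |Δx| = |4 − 12| = 8 m
7–10 s: |Δx| = |-6 − 4| = 10 m
Total path = 29 m; average speed = 29/10 = 2.9 m/s.

2.9 m/s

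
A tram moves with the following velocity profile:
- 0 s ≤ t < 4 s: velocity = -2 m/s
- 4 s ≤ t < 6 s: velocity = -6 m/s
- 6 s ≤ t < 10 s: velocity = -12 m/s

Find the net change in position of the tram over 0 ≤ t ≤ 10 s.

-68 m

Net displacement equals the area under the velocity-time graph (areas below the axis count negative).
0–4 s: -2 × 4 = -8 m
4–6 s: -6 × 2 = -12 m
6–10 s: -12 × 4 = -48 m
Net displacement = -68 m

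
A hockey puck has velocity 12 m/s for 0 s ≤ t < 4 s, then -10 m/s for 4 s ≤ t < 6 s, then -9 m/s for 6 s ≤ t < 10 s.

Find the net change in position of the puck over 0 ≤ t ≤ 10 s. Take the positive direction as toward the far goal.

-8 m

Net displacement equals the area under the velocity-time graph (areas below the axis count negative).
0–4 s: 12 × 4 = 48 m
4–6 s: -10 × 2 = -20 m
6–10 s: -9 × 4 = -36 m
Net displacement = -8 m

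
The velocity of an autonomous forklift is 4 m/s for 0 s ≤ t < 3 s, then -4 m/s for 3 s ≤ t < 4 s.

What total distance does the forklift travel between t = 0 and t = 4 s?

16 m

Total distance travelled is ∫|v| dt — sum the magnitudes of each area piece.
0–3 s: |4| × 3 = 12 m
3–4 s: |-4| × 1 = 4 m
Total distance = 16 m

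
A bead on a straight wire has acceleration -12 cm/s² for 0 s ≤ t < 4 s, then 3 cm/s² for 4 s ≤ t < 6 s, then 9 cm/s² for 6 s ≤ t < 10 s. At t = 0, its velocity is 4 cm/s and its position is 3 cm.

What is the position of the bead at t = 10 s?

-239 cm

On each constant-a segment, Δv = aΔt and Δx = v₀Δt + ½aΔt²; chain segment to segment.
0–4 s: v starts 4 cm/s; Δx = 4·4 + ½·-12·4² = -80 cm; v ends -44 cm/s.
4–6 s: v starts -44 cm/s; Δx = -44·2 + ½·3·2² = -82 cm; v ends -38 cm/s.
6–10 s: v starts -38 cm/s; Δx = -38·4 + ½·9·4² = -80 cm; v ends -2 cm/s.
x(10) = 3 + Σ Δx = -239 cm.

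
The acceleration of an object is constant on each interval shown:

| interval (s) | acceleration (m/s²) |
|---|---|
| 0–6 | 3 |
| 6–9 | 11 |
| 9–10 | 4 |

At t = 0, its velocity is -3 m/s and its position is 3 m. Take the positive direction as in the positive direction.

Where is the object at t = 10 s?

On each constant-a segment, Δv = aΔt and Δx = v₀Δt + ½aΔt²; chain segment to segment.
0–6 s: v starts -3 m/s; Δx = -3·6 + ½·3·6² = 36 m; v ends 15 m/s.
6–9 s: v starts 15 m/s; Δx = 15·3 + ½·11·3² = 94.5 m; v ends 48 m/s.
9–10 s: v starts 48 m/s; Δx = 48·1 + ½·4·1² = 50 m; v ends 52 m/s.
x(10) = 3 + Σ Δx = 183.5 m.

183.5 m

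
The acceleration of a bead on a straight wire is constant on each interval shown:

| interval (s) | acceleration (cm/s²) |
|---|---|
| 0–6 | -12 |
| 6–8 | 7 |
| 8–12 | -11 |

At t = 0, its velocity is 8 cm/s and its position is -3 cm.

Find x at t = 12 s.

-573 cm

On each constant-a segment, Δv = aΔt and Δx = v₀Δt + ½aΔt²; chain segment to segment.
0–6 s: v starts 8 cm/s; Δx = 8·6 + ½·-12·6² = -168 cm; v ends -64 cm/s.
6–8 s: v starts -64 cm/s; Δx = -64·2 + ½·7·2² = -114 cm; v ends -50 cm/s.
8–12 s: v starts -50 cm/s; Δx = -50·4 + ½·-11·4² = -288 cm; v ends -94 cm/s.
x(12) = -3 + Σ Δx = -573 cm.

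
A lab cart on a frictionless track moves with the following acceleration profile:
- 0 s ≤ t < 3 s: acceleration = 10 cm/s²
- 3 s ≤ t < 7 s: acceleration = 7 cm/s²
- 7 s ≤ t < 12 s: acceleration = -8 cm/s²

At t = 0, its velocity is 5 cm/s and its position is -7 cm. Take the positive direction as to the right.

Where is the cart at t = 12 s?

On each constant-a segment, Δv = aΔt and Δx = v₀Δt + ½aΔt²; chain segment to segment.
0–3 s: v starts 5 cm/s; Δx = 5·3 + ½·10·3² = 60 cm; v ends 35 cm/s.
3–7 s: v starts 35 cm/s; Δx = 35·4 + ½·7·4² = 196 cm; v ends 63 cm/s.
7–12 s: v starts 63 cm/s; Δx = 63·5 + ½·-8·5² = 215 cm; v ends 23 cm/s.
x(12) = -7 + Σ Δx = 464 cm.

464 cm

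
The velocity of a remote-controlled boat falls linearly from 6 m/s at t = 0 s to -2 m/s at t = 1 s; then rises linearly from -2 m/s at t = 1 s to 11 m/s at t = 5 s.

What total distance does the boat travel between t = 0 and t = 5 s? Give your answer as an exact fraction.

565/26 m

Distance (not displacement) is the total path length: add the absolute areas under v-t.
0–1 s: v = 0 at t = 0.75 s; triangle areas 2.25 + 0.25 = 2.5 m
1–5 s: v = 0 at t = 21/13 s; triangle areas 8/13 + 242/13 = 250/13 m
Total distance = 565/26 m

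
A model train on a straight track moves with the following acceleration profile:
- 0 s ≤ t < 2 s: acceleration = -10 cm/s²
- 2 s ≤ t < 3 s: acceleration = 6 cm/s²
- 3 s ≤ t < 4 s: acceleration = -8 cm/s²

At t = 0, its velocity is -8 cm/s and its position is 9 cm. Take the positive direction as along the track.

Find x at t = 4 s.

-78 cm

On each constant-a segment, Δv = aΔt and Δx = v₀Δt + ½aΔt²; chain segment to segment.
0–2 s: v starts -8 cm/s; Δx = -8·2 + ½·-10·2² = -36 cm; v ends -28 cm/s.
2–3 s: v starts -28 cm/s; Δx = -28·1 + ½·6·1² = -25 cm; v ends -22 cm/s.
3–4 s: v starts -22 cm/s; Δx = -22·1 + ½·-8·1² = -26 cm; v ends -30 cm/s.
x(4) = 9 + Σ Δx = -78 cm.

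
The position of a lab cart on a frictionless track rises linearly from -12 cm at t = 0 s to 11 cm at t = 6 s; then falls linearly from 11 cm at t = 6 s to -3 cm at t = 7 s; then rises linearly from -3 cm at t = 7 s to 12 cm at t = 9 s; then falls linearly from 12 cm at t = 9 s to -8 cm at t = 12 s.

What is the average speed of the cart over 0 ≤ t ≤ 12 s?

6 cm/s

Average speed = (total path length)/(elapsed time); on a piecewise-linear x-t graph the path length is Σ|Δx|.
0–6 s: |Δx| = |11 − -12| = 23 cm
6–7 s: |Δx| = |-3 − 11| = 14 cm
7–9 s: |Δx| = |12 − -3| = 15 cm
9–12 s: |Δx| = |-8 − 12| = 20 cm
Total path = 72 cm; average speed = 72/12 = 6 cm/s.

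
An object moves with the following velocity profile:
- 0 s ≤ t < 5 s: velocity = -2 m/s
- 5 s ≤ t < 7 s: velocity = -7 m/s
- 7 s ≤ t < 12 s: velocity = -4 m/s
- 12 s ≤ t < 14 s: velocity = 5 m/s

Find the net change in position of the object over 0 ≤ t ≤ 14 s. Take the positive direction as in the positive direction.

Net displacement equals the area under the velocity-time graph (areas below the axis count negative).
0–5 s: -2 × 5 = -10 m
5–7 s: -7 × 2 = -14 m
7–12 s: -4 × 5 = -20 m
12–14 s: 5 × 2 = 10 m
Net displacement = -34 m

-34 m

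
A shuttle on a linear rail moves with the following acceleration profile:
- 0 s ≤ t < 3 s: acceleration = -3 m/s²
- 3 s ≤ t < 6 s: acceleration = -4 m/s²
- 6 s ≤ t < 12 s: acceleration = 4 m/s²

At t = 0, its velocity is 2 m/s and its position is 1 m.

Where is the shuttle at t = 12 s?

-87.5 m

On each constant-a segment, Δv = aΔt and Δx = v₀Δt + ½aΔt²; chain segment to segment.
0–3 s: v starts 2 m/s; Δx = 2·3 + ½·-3·3² = -7.5 m; v ends -7 m/s.
3–6 s: v starts -7 m/s; Δx = -7·3 + ½·-4·3² = -39 m; v ends -19 m/s.
6–12 s: v starts -19 m/s; Δx = -19·6 + ½·4·6² = -42 m; v ends 5 m/s.
x(12) = 1 + Σ Δx = -87.5 m.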